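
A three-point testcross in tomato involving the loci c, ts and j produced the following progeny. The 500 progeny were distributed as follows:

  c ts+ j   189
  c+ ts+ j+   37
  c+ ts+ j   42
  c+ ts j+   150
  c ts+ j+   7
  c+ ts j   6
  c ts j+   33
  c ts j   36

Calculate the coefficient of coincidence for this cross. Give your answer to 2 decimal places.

0.86

The two most frequent reciprocal classes, c ts+ j and c+ ts j+, are the parental types, so the F1 was c ts+ j / c+ ts j+.
The two rarest classes, c ts+ j+ and c+ ts j, are the double crossovers. Comparing them with the parentals, only the j allele has switched, so j is the middle locus and the order is ts – j – c.
ts–j: (73 + 13)/500 = 0.1720; j–c: (75 + 13)/500 = 0.1760.
Expected DCO frequency = 0.1720 × 0.1760 ≈ 0.03027; observed = 13/500 ≈ 0.02600.
Coefficient of coincidence = 0.02600/0.03027 ≈ 0.86.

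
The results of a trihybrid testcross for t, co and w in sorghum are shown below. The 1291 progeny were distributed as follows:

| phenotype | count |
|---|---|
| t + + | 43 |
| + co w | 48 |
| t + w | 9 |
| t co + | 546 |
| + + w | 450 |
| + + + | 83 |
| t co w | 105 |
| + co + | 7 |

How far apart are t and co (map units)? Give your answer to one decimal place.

The two most frequent reciprocal classes, + + w and t co +, are the parental types, so the F1 was + + w / t co +.
The two rarest classes, t + w and + co +, are the double crossovers. Comparing them with the parentals, only the t allele has switched, so t is the middle locus and the order is co – t – w.
Crossovers in the co–t interval produce the single-crossover classes + co w and t + + (48 + 43 = 91) plus the double crossovers (16).
RF(co–t) = (91 + 16) / 1291 = 107/1291 = 0.0829 → 8.3 map units.

8.3 map units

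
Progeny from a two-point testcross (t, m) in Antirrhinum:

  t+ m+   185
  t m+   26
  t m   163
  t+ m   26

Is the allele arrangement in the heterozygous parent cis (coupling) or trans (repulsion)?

The two most frequent classes are t+ m+ (185) and t m (163); these are the parental (non-recombinant) types.
So the F1 carried t+ m+ on one chromosome and t m on the other — the recessive alleles are on the same chromosome (cis / coupling).

cis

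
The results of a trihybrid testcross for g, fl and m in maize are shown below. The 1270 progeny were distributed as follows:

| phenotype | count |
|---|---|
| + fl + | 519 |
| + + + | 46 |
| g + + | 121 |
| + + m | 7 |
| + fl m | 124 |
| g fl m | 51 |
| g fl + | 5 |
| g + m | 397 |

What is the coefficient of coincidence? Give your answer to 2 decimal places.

0.54

The two most frequent reciprocal classes, g + m and + fl +, are the parental types, so the F1 was g + m / + fl +.
The two rarest classes, + + m and g fl +, are the double crossovers. Comparing them with the parentals, only the g allele has switched, so g is the middle locus and the order is m – g – fl.
m–g: (245 + 12)/1270 = 0.2024; g–fl: (97 + 12)/1270 = 0.0858.
Expected DCO frequency = 0.2024 × 0.0858 ≈ 0.01737; observed = 12/1270 ≈ 0.00945.
Coefficient of coincidence = 0.00945/0.01737 ≈ 0.54.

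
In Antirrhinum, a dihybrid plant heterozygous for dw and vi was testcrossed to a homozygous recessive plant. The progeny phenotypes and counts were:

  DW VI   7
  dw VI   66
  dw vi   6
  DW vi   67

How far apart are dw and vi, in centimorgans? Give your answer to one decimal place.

8.9 centimorgans

The two most frequent classes, DW vi (67) and dw VI (66), are the parental types, so the F1 was DW vi / dw VI.
The recombinant classes are DW VI and dw vi: 7 + 6 = 13.
Recombination frequency = 13/146 = 0.0890 ≈ 8.9%, i.e. 8.9 centimorgans.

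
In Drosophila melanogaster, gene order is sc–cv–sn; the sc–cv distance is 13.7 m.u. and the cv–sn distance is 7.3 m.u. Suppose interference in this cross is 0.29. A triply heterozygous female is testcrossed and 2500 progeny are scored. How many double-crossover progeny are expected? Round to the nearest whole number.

Map distances give recombination frequencies of 0.137 and 0.073 for the two intervals.
With interference 0.29 (so coincidence = 0.71), expected double-crossover frequency = 0.137 × 0.073 × 0.71 = 0.00710.
Expected number = 0.00710 × 2500 = 17.75 ≈ 18.

18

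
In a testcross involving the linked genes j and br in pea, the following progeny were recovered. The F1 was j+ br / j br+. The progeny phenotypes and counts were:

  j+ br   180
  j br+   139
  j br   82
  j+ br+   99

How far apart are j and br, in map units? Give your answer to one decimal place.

The recombinant classes are j+ br+ and j br: 99 + 82 = 181.
Recombination frequency = 181/500 = 0.3620 ≈ 36.2%, i.e. 36.2 map units.

36.2 map units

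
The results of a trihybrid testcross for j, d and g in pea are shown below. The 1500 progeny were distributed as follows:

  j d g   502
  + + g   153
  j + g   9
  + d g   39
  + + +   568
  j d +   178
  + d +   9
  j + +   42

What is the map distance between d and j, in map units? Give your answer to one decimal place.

6.6 map units

The two most frequent reciprocal classes, j d g and + + +, are the parental types, so the F1 was j d g / + + +.
The two rarest classes, j + g and + d +, are the double crossovers. Comparing them with the parentals, only the d allele has switched, so d is the middle locus and the order is j – d – g.
Crossovers in the j–d interval produce the single-crossover classes + d g and j + + (39 + 42 = 81) plus the double crossovers (18).
RF(j–d) = (81 + 18) / 1500 = 99/1500 = 0.0660 → 6.6 map units.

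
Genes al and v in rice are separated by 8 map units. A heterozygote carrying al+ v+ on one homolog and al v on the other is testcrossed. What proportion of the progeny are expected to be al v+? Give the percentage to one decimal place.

A map distance of 8 map units corresponds to a recombination frequency of 0.080.
The F1 is al+ v+ / al v, so al v+ is a recombinant gamete class with expected frequency r/2 = 0.080/2 = 0.0400.
That is 0.0400 = 4.0% of the progeny.

4.0%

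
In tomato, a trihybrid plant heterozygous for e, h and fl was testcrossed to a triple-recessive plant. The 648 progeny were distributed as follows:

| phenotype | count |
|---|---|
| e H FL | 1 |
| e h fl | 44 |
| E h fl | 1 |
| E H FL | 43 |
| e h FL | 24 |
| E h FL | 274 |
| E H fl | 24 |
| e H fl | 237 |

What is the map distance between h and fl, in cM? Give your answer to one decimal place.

The two most frequent reciprocal classes, E h FL and e H fl, are the parental types, so the F1 was E h FL / e H fl.
The two rarest classes, E h fl and e H FL, are the double crossovers. Comparing them with the parentals, only the fl allele has switched, so fl is the middle locus and the order is h – fl – e.
Crossovers in the h–fl interval produce the single-crossover classes E H FL and e h fl (43 + 44 = 87) plus the double crossovers (2).
RF(h–fl) = (87 + 2) / 648 = 89/648 = 0.1373 → 13.7 cM.

13.7 cM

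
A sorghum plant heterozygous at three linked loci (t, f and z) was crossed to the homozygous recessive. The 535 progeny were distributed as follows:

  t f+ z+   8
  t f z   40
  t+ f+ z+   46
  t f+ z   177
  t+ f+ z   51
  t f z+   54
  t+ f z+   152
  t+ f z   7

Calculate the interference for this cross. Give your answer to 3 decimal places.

0.338

The two most frequent reciprocal classes, t+ f z+ and t f+ z, are the parental types, so the F1 was t+ f z+ / t f+ z.
The two rarest classes, t+ f z and t f+ z+, are the double crossovers. Comparing them with the parentals, only the z allele has switched, so z is the middle locus and the order is t – z – f.
t–z: (105 + 15)/535 = 0.2243; z–f: (86 + 15)/535 = 0.1888.
Expected DCO frequency = 0.2243 × 0.1888 ≈ 0.04235; observed = 15/535 ≈ 0.02804.
Coefficient of coincidence = 0.02804/0.04235 ≈ 0.662; interference = 1 − 0.662 = 0.338.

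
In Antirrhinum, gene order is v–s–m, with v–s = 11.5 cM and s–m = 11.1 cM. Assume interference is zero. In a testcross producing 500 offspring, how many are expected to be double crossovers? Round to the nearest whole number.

6

Map distances give recombination frequencies of 0.115 and 0.111 for the two intervals.
With no interference, expected double-crossover frequency = 0.115 × 0.111 = 0.01277.
Expected number = 0.01277 × 500 = 6.38 ≈ 6.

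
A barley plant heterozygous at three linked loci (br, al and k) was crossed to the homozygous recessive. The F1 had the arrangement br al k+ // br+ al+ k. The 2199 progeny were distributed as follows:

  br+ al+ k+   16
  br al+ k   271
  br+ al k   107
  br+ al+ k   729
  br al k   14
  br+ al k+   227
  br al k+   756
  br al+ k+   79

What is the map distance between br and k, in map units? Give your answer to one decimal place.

The two rarest classes, br al k and br+ al+ k+, are the double crossovers. Comparing them with the parentals, only the k allele has switched, so k is the middle locus and the order is al – k – br.
Crossovers in the k–br interval produce the single-crossover classes br+ al k+ and br al+ k (227 + 271 = 498) plus the double crossovers (30).
RF(k–br) = (498 + 30) / 2199 = 528/2199 = 0.2401 → 24.0 map units.

24.0 map units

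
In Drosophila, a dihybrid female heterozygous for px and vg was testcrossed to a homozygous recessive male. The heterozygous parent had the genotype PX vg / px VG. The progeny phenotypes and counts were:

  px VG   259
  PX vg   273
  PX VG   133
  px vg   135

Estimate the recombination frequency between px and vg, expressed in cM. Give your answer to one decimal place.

The recombinant classes are PX VG and px vg: 133 + 135 = 268.
Recombination frequency = 268/800 = 0.3350 ≈ 33.5%, i.e. 33.5 cM.

33.5 cM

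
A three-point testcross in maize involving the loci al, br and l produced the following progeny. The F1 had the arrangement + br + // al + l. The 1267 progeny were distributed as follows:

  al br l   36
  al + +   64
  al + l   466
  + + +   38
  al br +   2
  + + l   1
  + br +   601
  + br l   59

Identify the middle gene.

al

The two rarest classes, al br + and + + l, are the double crossovers. Comparing them with the parentals, only the al allele has switched, so al is the middle locus and the order is l – al – br.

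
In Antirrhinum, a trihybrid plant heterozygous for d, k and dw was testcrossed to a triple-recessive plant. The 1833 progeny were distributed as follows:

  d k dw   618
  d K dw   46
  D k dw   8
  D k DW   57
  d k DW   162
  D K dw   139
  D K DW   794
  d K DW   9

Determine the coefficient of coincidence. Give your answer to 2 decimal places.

The two most frequent reciprocal classes, d k dw and D K DW, are the parental types, so the F1 was d k dw / D K DW.
The two rarest classes, D k dw and d K DW, are the double crossovers. Comparing them with the parentals, only the d allele has switched, so d is the middle locus and the order is dw – d – k.
dw–d: (301 + 17)/1833 = 0.1735; d–k: (103 + 17)/1833 = 0.0655.
Expected DCO frequency = 0.1735 × 0.0655 ≈ 0.01136; observed = 17/1833 ≈ 0.00927.
Coefficient of coincidence = 0.00927/0.01136 ≈ 0.82.

0.82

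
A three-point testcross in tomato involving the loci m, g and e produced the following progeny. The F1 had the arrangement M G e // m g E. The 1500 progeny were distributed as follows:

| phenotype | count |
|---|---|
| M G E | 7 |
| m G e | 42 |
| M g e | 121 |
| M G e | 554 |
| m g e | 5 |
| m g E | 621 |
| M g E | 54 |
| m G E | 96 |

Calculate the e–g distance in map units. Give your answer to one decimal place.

15.3 map units

The two rarest classes, M G E and m g e, are the double crossovers. Comparing them with the parentals, only the e allele has switched, so e is the middle locus and the order is g – e – m.
Crossovers in the g–e interval produce the single-crossover classes M g e and m G E (121 + 96 = 217) plus the double crossovers (12).
RF(g–e) = (217 + 12) / 1500 = 229/1500 = 0.1527 → 15.3 map units.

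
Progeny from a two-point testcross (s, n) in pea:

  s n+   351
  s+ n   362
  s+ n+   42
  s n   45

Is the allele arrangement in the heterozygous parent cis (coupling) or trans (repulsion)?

trans

The two most frequent classes are s+ n (362) and s n+ (351); these are the parental (non-recombinant) types.
So the F1 carried s+ n on one chromosome and s n+ on the other — the recessive alleles are on opposite chromosomes (trans / repulsion).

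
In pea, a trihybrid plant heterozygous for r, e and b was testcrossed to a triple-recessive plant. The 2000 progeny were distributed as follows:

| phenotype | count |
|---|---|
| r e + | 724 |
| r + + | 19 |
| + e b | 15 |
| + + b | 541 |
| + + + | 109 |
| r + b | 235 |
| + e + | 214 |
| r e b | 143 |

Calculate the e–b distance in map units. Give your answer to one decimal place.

14.3 map units

The two most frequent reciprocal classes, r e + and + + b, are the parental types, so the F1 was r e + / + + b.
The two rarest classes, r + + and + e b, are the double crossovers. Comparing them with the parentals, only the e allele has switched, so e is the middle locus and the order is b – e – r.
Crossovers in the b–e interval produce the single-crossover classes r e b and + + + (143 + 109 = 252) plus the double crossovers (34).
RF(b–e) = (252 + 34) / 2000 = 286/2000 = 0.1430 → 14.3 map units.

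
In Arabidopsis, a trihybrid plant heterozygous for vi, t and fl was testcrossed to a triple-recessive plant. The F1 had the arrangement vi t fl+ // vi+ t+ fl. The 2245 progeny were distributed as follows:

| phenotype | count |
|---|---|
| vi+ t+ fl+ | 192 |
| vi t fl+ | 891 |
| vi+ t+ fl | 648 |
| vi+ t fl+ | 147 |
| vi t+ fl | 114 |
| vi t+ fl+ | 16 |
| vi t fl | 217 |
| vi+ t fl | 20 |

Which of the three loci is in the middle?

The two rarest classes, vi t+ fl+ and vi+ t fl, are the double crossovers. Comparing them with the parentals, only the t allele has switched, so t is the middle locus and the order is fl – t – vi.

t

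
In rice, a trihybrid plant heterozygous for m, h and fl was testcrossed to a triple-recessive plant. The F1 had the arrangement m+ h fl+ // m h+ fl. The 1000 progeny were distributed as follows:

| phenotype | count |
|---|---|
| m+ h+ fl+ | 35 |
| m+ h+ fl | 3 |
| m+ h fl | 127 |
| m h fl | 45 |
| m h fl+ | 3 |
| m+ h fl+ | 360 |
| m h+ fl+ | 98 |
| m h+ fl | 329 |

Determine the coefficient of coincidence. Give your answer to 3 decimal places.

0.302

The two rarest classes, m h fl+ and m+ h+ fl, are the double crossovers. Comparing them with the parentals, only the m allele has switched, so m is the middle locus and the order is h – m – fl.
h–m: (80 + 6)/1000 = 0.0860; m–fl: (225 + 6)/1000 = 0.2310.
Expected DCO frequency = 0.0860 × 0.2310 ≈ 0.01987; observed = 6/1000 ≈ 0.00600.
Coefficient of coincidence = 0.00600/0.01987 ≈ 0.302.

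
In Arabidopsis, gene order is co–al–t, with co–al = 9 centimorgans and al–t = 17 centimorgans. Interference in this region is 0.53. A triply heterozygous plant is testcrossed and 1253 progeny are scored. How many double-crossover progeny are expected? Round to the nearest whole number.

Map distances give recombination frequencies of 0.090 and 0.170 for the two intervals.
With interference 0.53 (so coincidence = 0.47), expected double-crossover frequency = 0.090 × 0.170 × 0.47 = 0.00719.
Expected number = 0.00719 × 1253 = 9.01 ≈ 9.

9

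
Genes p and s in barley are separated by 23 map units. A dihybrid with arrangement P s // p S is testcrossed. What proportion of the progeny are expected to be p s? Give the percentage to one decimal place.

A map distance of 23 map units corresponds to a recombination frequency of 0.230.
The F1 is P s / p S, so p s is a recombinant gamete class with expected frequency r/2 = 0.230/2 = 0.1150.
That is 0.1150 = 11.5% of the progeny.

11.5%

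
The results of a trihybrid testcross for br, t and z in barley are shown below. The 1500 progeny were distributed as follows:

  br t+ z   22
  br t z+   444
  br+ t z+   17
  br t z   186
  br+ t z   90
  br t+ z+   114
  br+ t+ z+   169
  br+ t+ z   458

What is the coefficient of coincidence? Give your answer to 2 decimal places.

The two most frequent reciprocal classes, br+ t+ z and br t z+, are the parental types, so the F1 was br+ t+ z / br t z+.
The two rarest classes, br t+ z and br+ t z+, are the double crossovers. Comparing them with the parentals, only the br allele has switched, so br is the middle locus and the order is t – br – z.
t–br: (204 + 39)/1500 = 0.1620; br–z: (355 + 39)/1500 = 0.2627.
Expected DCO frequency = 0.1620 × 0.2627 ≈ 0.04256; observed = 39/1500 ≈ 0.02600.
Coefficient of coincidence = 0.02600/0.04256 ≈ 0.61.

0.61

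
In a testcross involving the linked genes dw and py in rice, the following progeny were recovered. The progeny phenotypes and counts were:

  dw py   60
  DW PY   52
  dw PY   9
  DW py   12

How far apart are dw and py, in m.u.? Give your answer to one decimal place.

The two most frequent classes, DW PY (52) and dw py (60), are the parental types, so the F1 was DW PY / dw py.
The recombinant classes are DW py and dw PY: 12 + 9 = 21.
Recombination frequency = 21/133 = 0.1579 ≈ 15.8%, i.e. 15.8 m.u.

15.8 m.u.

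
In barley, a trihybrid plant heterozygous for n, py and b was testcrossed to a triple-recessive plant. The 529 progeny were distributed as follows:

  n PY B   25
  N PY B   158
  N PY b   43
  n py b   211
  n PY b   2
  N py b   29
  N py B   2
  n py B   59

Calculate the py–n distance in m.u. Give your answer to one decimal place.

11.0 m.u.

The two most frequent reciprocal classes, n py b and N PY B, are the parental types, so the F1 was n py b / N PY B.
The two rarest classes, n PY b and N py B, are the double crossovers. Comparing them with the parentals, only the py allele has switched, so py is the middle locus and the order is b – py – n.
Crossovers in the py–n interval produce the single-crossover classes N py b and n PY B (29 + 25 = 54) plus the double crossovers (4).
RF(py–n) = (54 + 4) / 529 = 58/529 = 0.1096 → 11.0 m.u.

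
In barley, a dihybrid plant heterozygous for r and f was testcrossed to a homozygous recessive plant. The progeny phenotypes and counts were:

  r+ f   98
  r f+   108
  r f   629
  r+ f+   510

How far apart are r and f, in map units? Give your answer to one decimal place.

15.3 map units

The two most frequent classes, r+ f+ (510) and r f (629), are the parental types, so the F1 was r+ f+ / r f.
The recombinant classes are r+ f and r f+: 98 + 108 = 206.
Recombination frequency = 206/1345 = 0.1532 ≈ 15.3%, i.e. 15.3 map units.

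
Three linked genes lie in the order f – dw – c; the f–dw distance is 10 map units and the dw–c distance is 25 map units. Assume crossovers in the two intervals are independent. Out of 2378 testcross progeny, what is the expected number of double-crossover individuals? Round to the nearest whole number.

59

Map distances give recombination frequencies of 0.100 and 0.250 for the two intervals.
With no interference, expected double-crossover frequency = 0.100 × 0.250 = 0.02500.
Expected number = 0.02500 × 2378 = 59.45 ≈ 59.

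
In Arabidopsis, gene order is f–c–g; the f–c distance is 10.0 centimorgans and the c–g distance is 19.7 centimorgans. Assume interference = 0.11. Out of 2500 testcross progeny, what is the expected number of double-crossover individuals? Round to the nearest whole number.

44

Map distances give recombination frequencies of 0.100 and 0.197 for the two intervals.
With interference 0.11 (so coincidence = 0.89), expected double-crossover frequency = 0.100 × 0.197 × 0.89 = 0.01753.
Expected number = 0.01753 × 2500 = 43.83 ≈ 44.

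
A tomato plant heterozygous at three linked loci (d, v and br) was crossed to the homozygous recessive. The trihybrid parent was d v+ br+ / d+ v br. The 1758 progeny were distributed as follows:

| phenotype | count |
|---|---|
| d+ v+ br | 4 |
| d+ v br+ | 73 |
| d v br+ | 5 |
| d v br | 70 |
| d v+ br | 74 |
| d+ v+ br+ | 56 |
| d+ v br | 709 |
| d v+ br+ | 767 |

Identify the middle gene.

The two rarest classes, d v br+ and d+ v+ br, are the double crossovers. Comparing them with the parentals, only the v allele has switched, so v is the middle locus and the order is d – v – br.

v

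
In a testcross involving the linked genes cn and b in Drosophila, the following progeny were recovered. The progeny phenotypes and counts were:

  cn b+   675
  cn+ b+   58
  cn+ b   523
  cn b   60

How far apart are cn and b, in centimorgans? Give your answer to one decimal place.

9.0 centimorgans

The two most frequent classes, cn+ b (523) and cn b+ (675), are the parental types, so the F1 was cn+ b / cn b+.
The recombinant classes are cn+ b+ and cn b: 58 + 60 = 118.
Recombination frequency = 118/1316 = 0.0897 ≈ 9.0%, i.e. 9.0 centimorgans.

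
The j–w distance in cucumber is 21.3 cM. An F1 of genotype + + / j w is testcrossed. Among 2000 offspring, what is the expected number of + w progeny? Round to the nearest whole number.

213

A map distance of 21.3 cM corresponds to a recombination frequency of 0.213.
The F1 is + + / j w, so + w is a recombinant gamete class with expected frequency r/2 = 0.213/2 = 0.1065.
Expected number = 0.1065 × 2000 = 213.00 ≈ 213.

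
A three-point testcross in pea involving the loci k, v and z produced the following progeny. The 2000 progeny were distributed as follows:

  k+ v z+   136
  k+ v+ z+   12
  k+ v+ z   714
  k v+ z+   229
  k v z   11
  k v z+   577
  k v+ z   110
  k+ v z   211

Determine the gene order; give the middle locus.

The two most frequent reciprocal classes, k v z+ and k+ v+ z, are the parental types, so the F1 was k v z+ / k+ v+ z.
The two rarest classes, k v z and k+ v+ z+, are the double crossovers. Comparing them with the parentals, only the z allele has switched, so z is the middle locus and the order is v – z – k.

z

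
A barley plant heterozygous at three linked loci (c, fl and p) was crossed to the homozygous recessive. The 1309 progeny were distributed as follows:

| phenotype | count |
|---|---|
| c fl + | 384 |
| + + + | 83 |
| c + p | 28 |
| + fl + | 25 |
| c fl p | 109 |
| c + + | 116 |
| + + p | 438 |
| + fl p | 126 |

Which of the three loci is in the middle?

The two most frequent reciprocal classes, + + p and c fl +, are the parental types, so the F1 was + + p / c fl +.
The two rarest classes, c + p and + fl +, are the double crossovers. Comparing them with the parentals, only the c allele has switched, so c is the middle locus and the order is fl – c – p.

c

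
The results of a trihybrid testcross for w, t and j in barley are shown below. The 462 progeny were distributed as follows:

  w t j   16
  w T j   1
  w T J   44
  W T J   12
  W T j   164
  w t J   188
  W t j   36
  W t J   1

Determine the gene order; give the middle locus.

w

The two most frequent reciprocal classes, W T j and w t J, are the parental types, so the F1 was W T j / w t J.
The two rarest classes, w T j and W t J, are the double crossovers. Comparing them with the parentals, only the w allele has switched, so w is the middle locus and the order is j – w – t.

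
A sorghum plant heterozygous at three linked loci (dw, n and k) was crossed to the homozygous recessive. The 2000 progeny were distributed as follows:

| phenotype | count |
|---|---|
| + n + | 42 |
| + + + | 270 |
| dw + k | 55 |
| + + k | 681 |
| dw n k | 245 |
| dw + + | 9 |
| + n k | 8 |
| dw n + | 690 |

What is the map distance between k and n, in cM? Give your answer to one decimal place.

26.6 cM

The two most frequent reciprocal classes, dw n + and + + k, are the parental types, so the F1 was dw n + / + + k.
The two rarest classes, dw + + and + n k, are the double crossovers. Comparing them with the parentals, only the n allele has switched, so n is the middle locus and the order is k – n – dw.
Crossovers in the k–n interval produce the single-crossover classes dw n k and + + + (245 + 270 = 515) plus the double crossovers (17).
RF(k–n) = (515 + 17) / 2000 = 532/2000 = 0.2660 → 26.6 cM.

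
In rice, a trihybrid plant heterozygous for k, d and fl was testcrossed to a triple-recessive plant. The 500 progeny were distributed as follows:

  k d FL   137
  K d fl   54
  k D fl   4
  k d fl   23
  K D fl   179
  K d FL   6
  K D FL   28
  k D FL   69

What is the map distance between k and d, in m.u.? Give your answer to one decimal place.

26.6 m.u.

The two most frequent reciprocal classes, k d FL and K D fl, are the parental types, so the F1 was k d FL / K D fl.
The two rarest classes, K d FL and k D fl, are the double crossovers. Comparing them with the parentals, only the k allele has switched, so k is the middle locus and the order is fl – k – d.
Crossovers in the k–d interval produce the single-crossover classes k D FL and K d fl (69 + 54 = 123) plus the double crossovers (10).
RF(k–d) = (123 + 10) / 500 = 133/500 = 0.2660 → 26.6 m.u.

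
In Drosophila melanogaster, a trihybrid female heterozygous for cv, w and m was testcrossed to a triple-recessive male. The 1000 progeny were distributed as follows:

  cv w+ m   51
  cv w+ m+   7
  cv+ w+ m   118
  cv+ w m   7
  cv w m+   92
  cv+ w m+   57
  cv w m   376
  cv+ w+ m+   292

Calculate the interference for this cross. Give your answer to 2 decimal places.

The two most frequent reciprocal classes, cv+ w+ m+ and cv w m, are the parental types, so the F1 was cv+ w+ m+ / cv w m.
The two rarest classes, cv w+ m+ and cv+ w m, are the double crossovers. Comparing them with the parentals, only the cv allele has switched, so cv is the middle locus and the order is w – cv – m.
w–cv: (108 + 14)/1000 = 0.1220; cv–m: (210 + 14)/1000 = 0.2240.
Expected DCO frequency = 0.1220 × 0.2240 ≈ 0.02733; observed = 14/1000 ≈ 0.01400.
Coefficient of coincidence = 0.01400/0.02733 ≈ 0.51; interference = 1 − 0.51 = 0.49.

0.49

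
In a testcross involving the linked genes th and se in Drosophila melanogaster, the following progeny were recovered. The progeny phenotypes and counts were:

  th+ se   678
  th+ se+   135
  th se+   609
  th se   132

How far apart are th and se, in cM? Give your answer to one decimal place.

The two most frequent classes, th+ se (678) and th se+ (609), are the parental types, so the F1 was th+ se / th se+.
The recombinant classes are th+ se+ and th se: 135 + 132 = 267.
Recombination frequency = 267/1554 = 0.1718 ≈ 17.2%, i.e. 17.2 cM.

17.2 cM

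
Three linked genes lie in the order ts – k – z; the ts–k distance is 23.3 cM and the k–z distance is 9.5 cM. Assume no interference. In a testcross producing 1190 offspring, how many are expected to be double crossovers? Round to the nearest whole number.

Map distances give recombination frequencies of 0.233 and 0.095 for the two intervals.
With no interference, expected double-crossover frequency = 0.233 × 0.095 = 0.02214.
Expected number = 0.02214 × 1190 = 26.34 ≈ 26.

26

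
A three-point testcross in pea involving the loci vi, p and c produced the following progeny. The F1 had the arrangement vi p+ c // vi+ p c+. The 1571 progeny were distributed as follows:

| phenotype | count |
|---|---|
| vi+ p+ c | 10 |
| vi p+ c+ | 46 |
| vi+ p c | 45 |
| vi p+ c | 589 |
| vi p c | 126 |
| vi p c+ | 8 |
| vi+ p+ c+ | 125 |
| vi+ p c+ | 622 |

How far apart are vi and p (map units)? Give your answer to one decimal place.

17.1 map units

The two rarest classes, vi+ p+ c and vi p c+, are the double crossovers. Comparing them with the parentals, only the vi allele has switched, so vi is the middle locus and the order is p – vi – c.
Crossovers in the p–vi interval produce the single-crossover classes vi p c and vi+ p+ c+ (126 + 125 = 251) plus the double crossovers (18).
RF(p–vi) = (251 + 18) / 1571 = 269/1571 = 0.1712 → 17.1 map units.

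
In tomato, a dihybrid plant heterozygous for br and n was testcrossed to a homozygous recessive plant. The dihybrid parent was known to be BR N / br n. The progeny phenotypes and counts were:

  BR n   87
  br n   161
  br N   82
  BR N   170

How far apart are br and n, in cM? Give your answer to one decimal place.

33.8 cM

The recombinant classes are BR n and br N: 87 + 82 = 169.
Recombination frequency = 169/500 = 0.3380 ≈ 33.8%, i.e. 33.8 cM.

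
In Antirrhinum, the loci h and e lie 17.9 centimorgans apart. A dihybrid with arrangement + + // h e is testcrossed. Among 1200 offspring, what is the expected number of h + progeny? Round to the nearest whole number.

A map distance of 17.9 centimorgans corresponds to a recombination frequency of 0.179.
The F1 is + + / h e, so h + is a recombinant gamete class with expected frequency r/2 = 0.179/2 = 0.0895.
Expected number = 0.0895 × 1200 = 107.40 ≈ 107.

107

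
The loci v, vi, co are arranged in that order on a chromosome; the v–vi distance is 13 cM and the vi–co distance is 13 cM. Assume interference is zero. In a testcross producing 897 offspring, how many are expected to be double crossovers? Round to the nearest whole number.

Map distances give recombination frequencies of 0.130 and 0.130 for the two intervals.
With no interference, expected double-crossover frequency = 0.130 × 0.130 = 0.01690.
Expected number = 0.01690 × 897 = 15.16 ≈ 15.

15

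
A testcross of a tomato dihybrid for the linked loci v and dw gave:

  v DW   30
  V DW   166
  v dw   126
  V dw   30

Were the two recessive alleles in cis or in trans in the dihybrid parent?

cis

The two most frequent classes are V DW (166) and v dw (126); these are the parental (non-recombinant) types.
So the F1 carried V DW on one chromosome and v dw on the other — the recessive alleles are on the same chromosome (cis / coupling).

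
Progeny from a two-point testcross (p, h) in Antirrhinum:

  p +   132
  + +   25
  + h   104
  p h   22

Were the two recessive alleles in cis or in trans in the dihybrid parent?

trans

The two most frequent classes are + h (104) and p + (132); these are the parental (non-recombinant) types.
So the F1 carried + h on one chromosome and p + on the other — the recessive alleles are on opposite chromosomes (trans / repulsion).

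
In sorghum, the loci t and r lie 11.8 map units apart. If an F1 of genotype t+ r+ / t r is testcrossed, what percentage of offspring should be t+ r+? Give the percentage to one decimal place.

44.1%

A map distance of 11.8 map units corresponds to a recombination frequency of 0.118.
The F1 is t+ r+ / t r, so t+ r+ is a parental gamete class with expected frequency (1 − r)/2 = 0.882/2 = 0.4410.
That is 0.4410 = 44.1% of the progeny.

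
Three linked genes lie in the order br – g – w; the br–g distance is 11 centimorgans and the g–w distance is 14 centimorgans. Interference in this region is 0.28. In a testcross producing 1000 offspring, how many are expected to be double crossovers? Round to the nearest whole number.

11

Map distances give recombination frequencies of 0.110 and 0.140 for the two intervals.
With interference 0.28 (so coincidence = 0.72), expected double-crossover frequency = 0.110 × 0.140 × 0.72 = 0.01109.
Expected number = 0.01109 × 1000 = 11.09 ≈ 11.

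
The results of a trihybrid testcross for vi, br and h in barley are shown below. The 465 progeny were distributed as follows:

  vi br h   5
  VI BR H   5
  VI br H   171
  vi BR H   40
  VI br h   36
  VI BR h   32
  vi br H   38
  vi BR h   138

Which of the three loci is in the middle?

The two most frequent reciprocal classes, vi BR h and VI br H, are the parental types, so the F1 was vi BR h / VI br H.
The two rarest classes, vi br h and VI BR H, are the double crossovers. Comparing them with the parentals, only the br allele has switched, so br is the middle locus and the order is vi – br – h.

br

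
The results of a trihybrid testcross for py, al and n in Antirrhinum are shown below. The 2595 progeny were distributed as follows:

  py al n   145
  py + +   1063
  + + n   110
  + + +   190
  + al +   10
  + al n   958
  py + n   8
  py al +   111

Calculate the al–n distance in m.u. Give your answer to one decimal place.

The two most frequent reciprocal classes, py + + and + al n, are the parental types, so the F1 was py + + / + al n.
The two rarest classes, py + n and + al +, are the double crossovers. Comparing them with the parentals, only the n allele has switched, so n is the middle locus and the order is py – n – al.
Crossovers in the n–al interval produce the single-crossover classes py al + and + + n (111 + 110 = 221) plus the double crossovers (18).
RF(n–al) = (221 + 18) / 2595 = 239/2595 = 0.0921 → 9.2 m.u.

9.2 m.u.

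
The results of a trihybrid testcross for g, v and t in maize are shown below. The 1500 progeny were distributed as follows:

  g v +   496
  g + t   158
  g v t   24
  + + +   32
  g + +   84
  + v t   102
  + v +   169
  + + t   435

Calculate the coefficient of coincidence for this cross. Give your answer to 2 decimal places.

The two most frequent reciprocal classes, + + t and g v +, are the parental types, so the F1 was + + t / g v +.
The two rarest classes, + + + and g v t, are the double crossovers. Comparing them with the parentals, only the t allele has switched, so t is the middle locus and the order is g – t – v.
g–t: (327 + 56)/1500 = 0.2553; t–v: (186 + 56)/1500 = 0.1613.
Expected DCO frequency = 0.2553 × 0.1613 ≈ 0.04118; observed = 56/1500 ≈ 0.03733.
Coefficient of coincidence = 0.03733/0.04118 ≈ 0.91.

0.91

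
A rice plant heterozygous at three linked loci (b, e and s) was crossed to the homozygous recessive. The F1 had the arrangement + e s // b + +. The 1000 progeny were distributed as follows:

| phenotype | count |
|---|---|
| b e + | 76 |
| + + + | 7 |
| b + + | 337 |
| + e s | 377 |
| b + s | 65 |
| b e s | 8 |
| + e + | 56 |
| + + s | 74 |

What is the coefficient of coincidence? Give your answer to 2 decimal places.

The two rarest classes, b e s and + + +, are the double crossovers. Comparing them with the parentals, only the b allele has switched, so b is the middle locus and the order is s – b – e.
s–b: (121 + 15)/1000 = 0.1360; b–e: (150 + 15)/1000 = 0.1650.
Expected DCO frequency = 0.1360 × 0.1650 ≈ 0.02244; observed = 15/1000 ≈ 0.01500.
Coefficient of coincidence = 0.01500/0.02244 ≈ 0.67.

0.67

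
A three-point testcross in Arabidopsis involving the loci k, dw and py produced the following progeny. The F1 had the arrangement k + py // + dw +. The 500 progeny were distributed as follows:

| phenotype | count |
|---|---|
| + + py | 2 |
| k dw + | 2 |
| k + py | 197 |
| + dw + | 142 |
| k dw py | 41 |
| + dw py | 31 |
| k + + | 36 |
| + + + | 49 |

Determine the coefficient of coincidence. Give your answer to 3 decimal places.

0.300

The two rarest classes, + + py and k dw +, are the double crossovers. Comparing them with the parentals, only the k allele has switched, so k is the middle locus and the order is dw – k – py.
dw–k: (90 + 4)/500 = 0.1880; k–py: (67 + 4)/500 = 0.1420.
Expected DCO frequency = 0.1880 × 0.1420 ≈ 0.02670; observed = 4/500 ≈ 0.00800.
Coefficient of coincidence = 0.00800/0.02670 ≈ 0.300.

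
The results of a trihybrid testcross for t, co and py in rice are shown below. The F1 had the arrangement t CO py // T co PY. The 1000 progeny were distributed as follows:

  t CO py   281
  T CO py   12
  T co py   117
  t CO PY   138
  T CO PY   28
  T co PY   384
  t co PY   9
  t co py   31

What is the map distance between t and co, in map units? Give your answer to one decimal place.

8.0 map units

The two rarest classes, T CO py and t co PY, are the double crossovers. Comparing them with the parentals, only the t allele has switched, so t is the middle locus and the order is py – t – co.
Crossovers in the t–co interval produce the single-crossover classes t co py and T CO PY (31 + 28 = 59) plus the double crossovers (21).
RF(t–co) = (59 + 21) / 1000 = 80/1000 = 0.0800 → 8.0 map units.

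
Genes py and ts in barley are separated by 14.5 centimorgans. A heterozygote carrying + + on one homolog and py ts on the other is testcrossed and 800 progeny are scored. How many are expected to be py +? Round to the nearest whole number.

58

A map distance of 14.5 centimorgans corresponds to a recombination frequency of 0.145.
The F1 is + + / py ts, so py + is a recombinant gamete class with expected frequency r/2 = 0.145/2 = 0.0725.
Expected number = 0.0725 × 800 = 58.00 ≈ 58.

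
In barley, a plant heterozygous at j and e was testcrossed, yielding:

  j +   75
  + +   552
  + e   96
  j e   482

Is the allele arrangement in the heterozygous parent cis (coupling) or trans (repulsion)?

cis

The two most frequent classes are + + (552) and j e (482); these are the parental (non-recombinant) types.
So the F1 carried + + on one chromosome and j e on the other — the recessive alleles are on the same chromosome (cis / coupling).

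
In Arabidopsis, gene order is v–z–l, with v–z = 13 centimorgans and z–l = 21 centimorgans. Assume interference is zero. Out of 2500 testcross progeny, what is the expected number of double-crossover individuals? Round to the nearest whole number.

68

Map distances give recombination frequencies of 0.130 and 0.210 for the two intervals.
With no interference, expected double-crossover frequency = 0.130 × 0.210 = 0.02730.
Expected number = 0.02730 × 2500 = 68.25 ≈ 68.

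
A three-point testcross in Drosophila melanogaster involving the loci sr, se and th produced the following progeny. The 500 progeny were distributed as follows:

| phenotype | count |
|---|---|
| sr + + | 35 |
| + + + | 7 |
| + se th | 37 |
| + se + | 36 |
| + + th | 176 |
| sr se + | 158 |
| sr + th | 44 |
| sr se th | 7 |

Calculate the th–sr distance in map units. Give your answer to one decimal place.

18.8 map units

The two most frequent reciprocal classes, sr se + and + + th, are the parental types, so the F1 was sr se + / + + th.
The two rarest classes, sr se th and + + +, are the double crossovers. Comparing them with the parentals, only the th allele has switched, so th is the middle locus and the order is sr – th – se.
Crossovers in the sr–th interval produce the single-crossover classes + se + and sr + th (36 + 44 = 80) plus the double crossovers (14).
RF(sr–th) = (80 + 14) / 500 = 94/500 = 0.1880 → 18.8 map units.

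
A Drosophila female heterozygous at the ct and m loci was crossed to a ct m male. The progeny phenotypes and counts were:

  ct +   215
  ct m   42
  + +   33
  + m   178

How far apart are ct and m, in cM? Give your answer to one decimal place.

16.0 cM

The two most frequent classes, + m (178) and ct + (215), are the parental types, so the F1 was + m / ct +.
The recombinant classes are + + and ct m: 33 + 42 = 75.
Recombination frequency = 75/468 = 0.1603 ≈ 16.0%, i.e. 16.0 cM.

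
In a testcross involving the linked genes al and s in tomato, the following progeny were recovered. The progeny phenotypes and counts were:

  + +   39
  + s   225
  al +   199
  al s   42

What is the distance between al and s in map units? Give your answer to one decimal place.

The two most frequent classes, + s (225) and al + (199), are the parental types, so the F1 was + s / al +.
The recombinant classes are + + and al s: 39 + 42 = 81.
Recombination frequency = 81/505 = 0.1604 ≈ 16.0%, i.e. 16.0 map units.

16.0 map units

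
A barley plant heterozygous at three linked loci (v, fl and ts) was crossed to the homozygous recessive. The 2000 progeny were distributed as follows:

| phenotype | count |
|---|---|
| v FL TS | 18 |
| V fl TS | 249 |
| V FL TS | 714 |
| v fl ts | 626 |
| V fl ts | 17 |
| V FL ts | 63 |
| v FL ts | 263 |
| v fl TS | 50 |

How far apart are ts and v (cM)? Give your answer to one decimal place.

7.4 cM

The two most frequent reciprocal classes, V FL TS and v fl ts, are the parental types, so the F1 was V FL TS / v fl ts.
The two rarest classes, v FL TS and V fl ts, are the double crossovers. Comparing them with the parentals, only the v allele has switched, so v is the middle locus and the order is fl – v – ts.
Crossovers in the v–ts interval produce the single-crossover classes V FL ts and v fl TS (63 + 50 = 113) plus the double crossovers (35).
RF(v–ts) = (113 + 35) / 2000 = 148/2000 = 0.0740 → 7.4 cM.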